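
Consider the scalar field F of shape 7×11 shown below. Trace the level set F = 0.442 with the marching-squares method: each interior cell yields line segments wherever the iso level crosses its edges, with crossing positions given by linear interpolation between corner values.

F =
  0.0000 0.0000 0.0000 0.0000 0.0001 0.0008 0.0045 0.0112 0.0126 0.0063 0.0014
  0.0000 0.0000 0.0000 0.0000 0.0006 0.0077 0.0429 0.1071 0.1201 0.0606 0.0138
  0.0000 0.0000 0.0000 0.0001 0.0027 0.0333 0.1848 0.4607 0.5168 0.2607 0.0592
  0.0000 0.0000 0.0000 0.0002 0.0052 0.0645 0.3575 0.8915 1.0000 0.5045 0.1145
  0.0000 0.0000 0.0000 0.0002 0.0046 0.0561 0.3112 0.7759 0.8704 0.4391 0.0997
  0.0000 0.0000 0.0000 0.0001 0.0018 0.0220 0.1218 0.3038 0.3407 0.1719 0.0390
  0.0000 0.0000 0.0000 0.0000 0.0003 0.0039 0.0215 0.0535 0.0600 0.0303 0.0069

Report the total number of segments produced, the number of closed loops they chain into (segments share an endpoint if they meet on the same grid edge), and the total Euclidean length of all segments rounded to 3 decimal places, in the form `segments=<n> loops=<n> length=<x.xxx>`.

cell (1,6): code 0100 → (1.947,7.000)–(2.000,6.932)
cell (1,7): code 1100 → (1.811,8.000)–(1.947,7.000)
cell (1,8): code 1000 → (2.000,8.292)–(1.811,8.000)
cell (2,6): code 0110 → (2.000,6.932)–(3.000,6.158)
cell (2,8): code 1101 → (2.744,9.000)–(2.000,8.292)
cell (2,9): code 1000 → (3.000,9.160)–(2.744,9.000)
cell (3,6): code 0110 → (3.000,6.158)–(4.000,6.281)
cell (3,8): code 1011 → (4.000,8.993)–(3.956,9.000)
cell (3,9): code 0001 → (3.956,9.000)–(3.000,9.160)
cell (4,6): code 0010 → (4.000,6.281)–(4.707,7.000)
cell (4,7): code 0011 → (4.707,7.000)–(4.809,8.000)
cell (4,8): code 0001 → (4.809,8.000)–(4.000,8.993)
total: 12 segments, chained into 1 closed loop(s), length Σ = 9.352032

segments=12 loops=1 length=9.352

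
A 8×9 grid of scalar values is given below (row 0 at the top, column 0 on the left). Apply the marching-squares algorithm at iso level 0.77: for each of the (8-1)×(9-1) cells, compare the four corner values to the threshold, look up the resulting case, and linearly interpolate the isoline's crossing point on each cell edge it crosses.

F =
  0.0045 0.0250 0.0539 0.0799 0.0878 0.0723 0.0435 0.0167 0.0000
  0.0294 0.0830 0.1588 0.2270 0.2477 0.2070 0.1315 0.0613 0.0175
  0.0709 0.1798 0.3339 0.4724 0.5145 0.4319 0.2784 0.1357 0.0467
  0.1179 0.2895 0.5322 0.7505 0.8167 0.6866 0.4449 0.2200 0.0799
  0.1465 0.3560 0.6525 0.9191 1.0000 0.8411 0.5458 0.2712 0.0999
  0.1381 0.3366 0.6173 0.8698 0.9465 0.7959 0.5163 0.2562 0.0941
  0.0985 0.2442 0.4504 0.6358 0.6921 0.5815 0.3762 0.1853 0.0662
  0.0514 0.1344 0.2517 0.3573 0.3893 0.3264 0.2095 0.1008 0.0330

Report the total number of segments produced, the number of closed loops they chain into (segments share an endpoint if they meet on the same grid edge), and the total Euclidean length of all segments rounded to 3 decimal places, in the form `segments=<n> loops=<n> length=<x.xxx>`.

cell (2,3): code 0100 → (2.845,4.000)–(3.000,3.295)
cell (2,4): code 1000 → (3.000,4.359)–(2.845,4.000)
cell (3,2): code 0100 → (3.116,3.000)–(4.000,2.441)
cell (3,3): code 1110 → (3.000,3.295)–(3.116,3.000)
cell (3,4): code 1101 → (3.540,5.000)–(3.000,4.359)
cell (3,5): code 1000 → (4.000,5.241)–(3.540,5.000)
cell (4,2): code 0110 → (4.000,2.441)–(5.000,2.605)
cell (4,5): code 1001 → (5.000,5.093)–(4.000,5.241)
cell (5,2): code 0010 → (5.000,2.605)–(5.426,3.000)
cell (5,3): code 0011 → (5.426,3.000)–(5.694,4.000)
cell (5,4): code 0011 → (5.694,4.000)–(5.121,5.000)
cell (5,5): code 0001 → (5.121,5.000)–(5.000,5.093)
total: 12 segments, chained into 1 closed loop(s), length Σ = 8.778813

segments=12 loops=1 length=8.779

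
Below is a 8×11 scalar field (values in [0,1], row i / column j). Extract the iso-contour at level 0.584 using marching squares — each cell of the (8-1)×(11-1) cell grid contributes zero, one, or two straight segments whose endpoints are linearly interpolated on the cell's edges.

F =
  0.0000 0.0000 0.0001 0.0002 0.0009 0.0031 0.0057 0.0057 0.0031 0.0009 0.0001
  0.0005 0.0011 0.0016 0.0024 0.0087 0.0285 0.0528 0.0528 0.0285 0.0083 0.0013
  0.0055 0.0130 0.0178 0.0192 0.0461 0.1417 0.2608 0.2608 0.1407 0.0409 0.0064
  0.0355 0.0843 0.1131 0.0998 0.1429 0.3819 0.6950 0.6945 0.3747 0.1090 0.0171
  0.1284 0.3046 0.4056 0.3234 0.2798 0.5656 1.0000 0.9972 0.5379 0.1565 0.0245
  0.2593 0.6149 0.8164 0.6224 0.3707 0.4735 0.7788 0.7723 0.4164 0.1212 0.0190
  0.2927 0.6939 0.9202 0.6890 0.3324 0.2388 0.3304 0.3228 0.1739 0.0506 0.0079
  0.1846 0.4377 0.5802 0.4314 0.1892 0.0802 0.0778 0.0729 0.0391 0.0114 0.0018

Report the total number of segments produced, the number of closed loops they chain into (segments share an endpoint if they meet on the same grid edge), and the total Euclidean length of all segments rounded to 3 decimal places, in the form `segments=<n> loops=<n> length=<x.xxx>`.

cell (2,5): code 0100 → (2.744,6.000)–(3.000,5.645)
cell (2,6): code 1100 → (2.745,7.000)–(2.744,6.000)
cell (2,7): code 1000 → (3.000,7.346)–(2.745,7.000)
cell (3,5): code 0110 → (3.000,5.645)–(4.000,5.042)
cell (3,7): code 1001 → (4.000,7.900)–(3.000,7.346)
cell (4,0): code 0100 → (4.900,1.000)–(5.000,0.913)
cell (4,1): code 1100 → (4.434,2.000)–(4.900,1.000)
cell (4,2): code 1100 → (4.872,3.000)–(4.434,2.000)
cell (4,3): code 1000 → (5.000,3.153)–(4.872,3.000)
cell (4,5): code 0110 → (4.000,5.042)–(5.000,5.362)
cell (4,7): code 1001 → (5.000,7.529)–(4.000,7.900)
cell (5,0): code 0110 → (5.000,0.913)–(6.000,0.726)
cell (5,3): code 1001 → (6.000,3.294)–(5.000,3.153)
cell (5,5): code 0010 → (5.000,5.362)–(5.434,6.000)
cell (5,6): code 0011 → (5.434,6.000)–(5.419,7.000)
cell (5,7): code 0001 → (5.419,7.000)–(5.000,7.529)
cell (6,0): code 0010 → (6.000,0.726)–(6.429,1.000)
cell (6,1): code 0011 → (6.429,1.000)–(6.989,2.000)
cell (6,2): code 0011 → (6.989,2.000)–(6.408,3.000)
cell (6,3): code 0001 → (6.408,3.000)–(6.000,3.294)
total: 20 segments, chained into 2 closed loop(s), length Σ = 16.608769

segments=20 loops=2 length=16.609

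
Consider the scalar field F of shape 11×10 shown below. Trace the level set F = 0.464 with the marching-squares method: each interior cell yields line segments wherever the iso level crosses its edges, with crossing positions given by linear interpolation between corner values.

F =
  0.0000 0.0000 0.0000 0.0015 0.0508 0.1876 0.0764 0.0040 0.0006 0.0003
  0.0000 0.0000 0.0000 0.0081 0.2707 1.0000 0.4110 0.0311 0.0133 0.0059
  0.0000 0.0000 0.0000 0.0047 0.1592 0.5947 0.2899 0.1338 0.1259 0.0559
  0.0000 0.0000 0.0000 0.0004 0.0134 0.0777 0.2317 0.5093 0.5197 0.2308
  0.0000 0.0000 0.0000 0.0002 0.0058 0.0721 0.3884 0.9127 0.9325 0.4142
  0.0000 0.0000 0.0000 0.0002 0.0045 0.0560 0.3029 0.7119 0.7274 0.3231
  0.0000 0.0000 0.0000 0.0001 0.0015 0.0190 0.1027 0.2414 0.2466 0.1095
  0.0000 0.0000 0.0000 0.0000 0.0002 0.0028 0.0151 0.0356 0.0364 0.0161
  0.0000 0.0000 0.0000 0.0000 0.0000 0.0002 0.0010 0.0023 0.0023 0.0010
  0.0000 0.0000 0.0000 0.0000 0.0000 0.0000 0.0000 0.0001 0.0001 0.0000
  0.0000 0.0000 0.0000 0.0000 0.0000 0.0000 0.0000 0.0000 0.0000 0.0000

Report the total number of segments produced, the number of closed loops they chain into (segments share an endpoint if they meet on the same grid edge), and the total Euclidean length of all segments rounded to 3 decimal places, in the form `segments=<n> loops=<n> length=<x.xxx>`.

cell (0,4): code 0100 → (0.340,5.000)–(1.000,4.265)
cell (0,5): code 1000 → (1.000,5.910)–(0.340,5.000)
cell (1,4): code 0110 → (1.000,4.265)–(2.000,4.700)
cell (1,5): code 1001 → (2.000,5.429)–(1.000,5.910)
cell (2,4): code 0010 → (2.000,4.700)–(2.253,5.000)
cell (2,5): code 0001 → (2.253,5.000)–(2.000,5.429)
cell (2,6): code 0100 → (2.879,7.000)–(3.000,6.837)
cell (2,7): code 1100 → (2.859,8.000)–(2.879,7.000)
cell (2,8): code 1000 → (3.000,8.193)–(2.859,8.000)
cell (3,6): code 0110 → (3.000,6.837)–(4.000,6.144)
cell (3,8): code 1001 → (4.000,8.904)–(3.000,8.193)
cell (4,6): code 0110 → (4.000,6.144)–(5.000,6.394)
cell (4,8): code 1001 → (5.000,8.651)–(4.000,8.904)
cell (5,6): code 0010 → (5.000,6.394)–(5.527,7.000)
cell (5,7): code 0011 → (5.527,7.000)–(5.548,8.000)
cell (5,8): code 0001 → (5.548,8.000)–(5.000,8.651)
total: 16 segments, chained into 2 closed loop(s), length Σ = 13.804456

segments=16 loops=2 length=13.804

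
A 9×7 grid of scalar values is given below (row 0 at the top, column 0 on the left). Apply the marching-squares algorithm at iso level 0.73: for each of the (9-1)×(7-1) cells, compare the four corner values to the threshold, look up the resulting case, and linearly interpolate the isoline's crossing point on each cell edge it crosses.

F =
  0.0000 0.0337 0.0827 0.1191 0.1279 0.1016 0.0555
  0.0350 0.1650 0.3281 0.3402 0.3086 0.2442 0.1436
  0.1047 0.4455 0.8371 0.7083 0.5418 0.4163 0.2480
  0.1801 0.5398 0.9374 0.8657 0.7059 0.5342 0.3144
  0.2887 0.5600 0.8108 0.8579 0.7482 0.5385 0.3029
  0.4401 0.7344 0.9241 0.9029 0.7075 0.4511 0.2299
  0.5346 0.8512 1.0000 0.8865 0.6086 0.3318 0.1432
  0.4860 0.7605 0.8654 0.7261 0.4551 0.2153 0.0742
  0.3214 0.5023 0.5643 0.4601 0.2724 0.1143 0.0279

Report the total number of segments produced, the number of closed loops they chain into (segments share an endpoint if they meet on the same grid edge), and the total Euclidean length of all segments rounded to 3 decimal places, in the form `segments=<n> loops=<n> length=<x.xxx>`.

cell (1,1): code 0100 → (1.790,2.000)–(2.000,1.727)
cell (1,2): code 1000 → (2.000,2.832)–(1.790,2.000)
cell (2,1): code 0110 → (2.000,1.727)–(3.000,1.478)
cell (2,2): code 1101 → (2.138,3.000)–(2.000,2.832)
cell (2,3): code 1000 → (3.000,3.849)–(2.138,3.000)
cell (3,1): code 0110 → (3.000,1.478)–(4.000,1.678)
cell (3,3): code 1101 → (3.570,4.000)–(3.000,3.849)
cell (3,4): code 1000 → (4.000,4.087)–(3.570,4.000)
cell (4,0): code 0100 → (4.975,1.000)–(5.000,0.985)
cell (4,1): code 1110 → (4.000,1.678)–(4.975,1.000)
cell (4,3): code 1011 → (5.000,3.885)–(4.447,4.000)
cell (4,4): code 0001 → (4.447,4.000)–(4.000,4.087)
cell (5,0): code 0110 → (5.000,0.985)–(6.000,0.617)
cell (5,3): code 1001 → (6.000,3.563)–(5.000,3.885)
cell (6,0): code 0110 → (6.000,0.617)–(7.000,0.889)
cell (6,2): code 1011 → (7.000,2.972)–(6.976,3.000)
cell (6,3): code 0001 → (6.976,3.000)–(6.000,3.563)
cell (7,0): code 0010 → (7.000,0.889)–(7.118,1.000)
cell (7,1): code 0011 → (7.118,1.000)–(7.450,2.000)
cell (7,2): code 0001 → (7.450,2.000)–(7.000,2.972)
total: 20 segments, chained into 1 closed loop(s), length Σ = 14.548302

segments=20 loops=1 length=14.548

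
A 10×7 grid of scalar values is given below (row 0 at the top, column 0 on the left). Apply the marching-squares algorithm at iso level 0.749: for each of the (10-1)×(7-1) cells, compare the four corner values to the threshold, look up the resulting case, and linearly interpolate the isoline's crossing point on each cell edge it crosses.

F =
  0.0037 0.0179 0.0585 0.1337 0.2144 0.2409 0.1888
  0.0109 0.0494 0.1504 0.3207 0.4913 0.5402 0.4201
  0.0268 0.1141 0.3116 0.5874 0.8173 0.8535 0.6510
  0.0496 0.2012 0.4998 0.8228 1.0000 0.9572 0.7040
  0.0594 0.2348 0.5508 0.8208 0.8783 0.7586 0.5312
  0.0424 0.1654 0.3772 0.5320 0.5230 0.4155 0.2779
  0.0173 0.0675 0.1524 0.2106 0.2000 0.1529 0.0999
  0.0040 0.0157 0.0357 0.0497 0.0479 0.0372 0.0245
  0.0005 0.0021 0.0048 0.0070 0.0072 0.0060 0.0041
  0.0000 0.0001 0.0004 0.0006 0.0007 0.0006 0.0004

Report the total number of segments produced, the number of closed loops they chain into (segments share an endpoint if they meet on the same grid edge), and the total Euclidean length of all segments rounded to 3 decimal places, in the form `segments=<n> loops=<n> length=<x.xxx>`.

cell (1,3): code 0100 → (1.790,4.000)–(2.000,3.703)
cell (1,4): code 1100 → (1.666,5.000)–(1.790,4.000)
cell (1,5): code 1000 → (2.000,5.516)–(1.666,5.000)
cell (2,2): code 0100 → (2.686,3.000)–(3.000,2.772)
cell (2,3): code 1110 → (2.000,3.703)–(2.686,3.000)
cell (2,5): code 1001 → (3.000,5.822)–(2.000,5.516)
cell (3,2): code 0110 → (3.000,2.772)–(4.000,2.734)
cell (3,5): code 1001 → (4.000,5.042)–(3.000,5.822)
cell (4,2): code 0010 → (4.000,2.734)–(4.249,3.000)
cell (4,3): code 0011 → (4.249,3.000)–(4.364,4.000)
cell (4,4): code 0011 → (4.364,4.000)–(4.028,5.000)
cell (4,5): code 0001 → (4.028,5.000)–(4.000,5.042)
total: 12 segments, chained into 1 closed loop(s), length Σ = 9.147145

segments=12 loops=1 length=9.147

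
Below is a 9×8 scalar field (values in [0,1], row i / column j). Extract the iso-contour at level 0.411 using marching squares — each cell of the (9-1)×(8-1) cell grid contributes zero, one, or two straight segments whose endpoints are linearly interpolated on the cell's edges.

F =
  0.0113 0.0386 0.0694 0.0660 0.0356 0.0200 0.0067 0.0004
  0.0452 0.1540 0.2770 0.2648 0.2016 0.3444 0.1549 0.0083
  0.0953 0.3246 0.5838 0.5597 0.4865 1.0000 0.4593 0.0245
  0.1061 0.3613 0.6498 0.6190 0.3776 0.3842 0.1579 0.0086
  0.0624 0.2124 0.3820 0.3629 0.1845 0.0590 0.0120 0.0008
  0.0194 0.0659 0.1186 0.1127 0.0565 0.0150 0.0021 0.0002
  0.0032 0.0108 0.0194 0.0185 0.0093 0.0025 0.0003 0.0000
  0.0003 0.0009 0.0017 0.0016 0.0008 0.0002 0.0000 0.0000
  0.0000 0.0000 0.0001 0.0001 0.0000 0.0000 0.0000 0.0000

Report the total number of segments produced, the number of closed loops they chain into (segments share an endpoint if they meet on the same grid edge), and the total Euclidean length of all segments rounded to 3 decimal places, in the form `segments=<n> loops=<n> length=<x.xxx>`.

cell (1,1): code 0100 → (1.437,2.000)–(2.000,1.333)
cell (1,2): code 1100 → (1.496,3.000)–(1.437,2.000)
cell (1,3): code 1100 → (1.735,4.000)–(1.496,3.000)
cell (1,4): code 1100 → (1.102,5.000)–(1.735,4.000)
cell (1,5): code 1100 → (1.841,6.000)–(1.102,5.000)
cell (1,6): code 1000 → (2.000,6.111)–(1.841,6.000)
cell (2,1): code 0110 → (2.000,1.333)–(3.000,1.172)
cell (2,3): code 1011 → (3.000,3.862)–(2.693,4.000)
cell (2,4): code 0011 → (2.693,4.000)–(2.956,5.000)
cell (2,5): code 0011 → (2.956,5.000)–(2.160,6.000)
cell (2,6): code 0001 → (2.160,6.000)–(2.000,6.111)
cell (3,1): code 0010 → (3.000,1.172)–(3.892,2.000)
cell (3,2): code 0011 → (3.892,2.000)–(3.812,3.000)
cell (3,3): code 0001 → (3.812,3.000)–(3.000,3.862)
total: 14 segments, chained into 1 closed loop(s), length Σ = 12.784571

segments=14 loops=1 length=12.785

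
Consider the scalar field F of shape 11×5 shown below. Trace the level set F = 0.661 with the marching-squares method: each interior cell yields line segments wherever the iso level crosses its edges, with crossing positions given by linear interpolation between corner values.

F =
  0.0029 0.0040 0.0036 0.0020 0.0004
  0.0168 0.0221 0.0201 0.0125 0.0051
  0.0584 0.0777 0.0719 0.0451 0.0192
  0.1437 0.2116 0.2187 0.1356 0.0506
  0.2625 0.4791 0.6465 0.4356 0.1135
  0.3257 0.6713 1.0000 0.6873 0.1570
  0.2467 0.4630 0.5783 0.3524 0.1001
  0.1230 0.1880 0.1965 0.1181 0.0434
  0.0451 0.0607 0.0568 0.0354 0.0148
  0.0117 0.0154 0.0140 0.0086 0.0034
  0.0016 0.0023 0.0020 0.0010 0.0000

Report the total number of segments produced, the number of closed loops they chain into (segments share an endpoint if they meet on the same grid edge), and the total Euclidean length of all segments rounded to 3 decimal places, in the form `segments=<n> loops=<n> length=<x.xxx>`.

segments=8 loops=1 length=5.480

cell (4,0): code 0100 → (4.946,1.000)–(5.000,0.970)
cell (4,1): code 1100 → (4.041,2.000)–(4.946,1.000)
cell (4,2): code 1100 → (4.896,3.000)–(4.041,2.000)
cell (4,3): code 1000 → (5.000,3.050)–(4.896,3.000)
cell (5,0): code 0010 → (5.000,0.970)–(5.049,1.000)
cell (5,1): code 0011 → (5.049,1.000)–(5.804,2.000)
cell (5,2): code 0011 → (5.804,2.000)–(5.079,3.000)
cell (5,3): code 0001 → (5.079,3.000)–(5.000,3.050)
total: 8 segments, chained into 1 closed loop(s), length Σ = 5.479968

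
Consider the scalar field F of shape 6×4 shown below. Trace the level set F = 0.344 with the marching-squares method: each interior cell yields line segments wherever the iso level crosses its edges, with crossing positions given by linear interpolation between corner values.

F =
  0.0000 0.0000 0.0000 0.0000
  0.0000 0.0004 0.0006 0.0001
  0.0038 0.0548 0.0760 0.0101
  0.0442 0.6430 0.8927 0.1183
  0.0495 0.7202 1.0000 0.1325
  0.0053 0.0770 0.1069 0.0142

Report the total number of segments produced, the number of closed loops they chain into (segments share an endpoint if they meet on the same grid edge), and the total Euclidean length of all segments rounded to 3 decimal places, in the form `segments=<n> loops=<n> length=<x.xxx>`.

segments=8 loops=1 length=7.581

cell (2,0): code 0100 → (2.492,1.000)–(3.000,0.501)
cell (2,1): code 1100 → (2.328,2.000)–(2.492,1.000)
cell (2,2): code 1000 → (3.000,2.709)–(2.328,2.000)
cell (3,0): code 0110 → (3.000,0.501)–(4.000,0.439)
cell (3,2): code 1001 → (4.000,2.756)–(3.000,2.709)
cell (4,0): code 0010 → (4.000,0.439)–(4.585,1.000)
cell (4,1): code 0011 → (4.585,1.000)–(4.735,2.000)
cell (4,2): code 0001 → (4.735,2.000)–(4.000,2.756)
total: 8 segments, chained into 1 closed loop(s), length Σ = 7.581014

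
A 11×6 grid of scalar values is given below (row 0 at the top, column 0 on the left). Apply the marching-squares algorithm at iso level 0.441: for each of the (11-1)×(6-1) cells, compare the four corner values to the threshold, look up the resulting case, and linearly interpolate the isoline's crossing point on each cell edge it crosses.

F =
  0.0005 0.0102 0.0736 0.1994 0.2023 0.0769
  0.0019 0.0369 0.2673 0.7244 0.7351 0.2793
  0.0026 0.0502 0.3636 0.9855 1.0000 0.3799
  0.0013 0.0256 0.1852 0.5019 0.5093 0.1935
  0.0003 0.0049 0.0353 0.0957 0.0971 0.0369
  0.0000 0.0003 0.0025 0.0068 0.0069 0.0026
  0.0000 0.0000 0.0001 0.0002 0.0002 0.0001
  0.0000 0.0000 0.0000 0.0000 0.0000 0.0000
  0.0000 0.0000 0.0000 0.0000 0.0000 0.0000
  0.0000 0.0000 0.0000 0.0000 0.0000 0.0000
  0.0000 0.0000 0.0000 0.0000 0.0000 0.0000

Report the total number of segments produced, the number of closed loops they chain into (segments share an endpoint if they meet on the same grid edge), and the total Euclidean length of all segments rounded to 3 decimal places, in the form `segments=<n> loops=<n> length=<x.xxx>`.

cell (0,2): code 0100 → (0.460,3.000)–(1.000,2.380)
cell (0,3): code 1100 → (0.448,4.000)–(0.460,3.000)
cell (0,4): code 1000 → (1.000,4.645)–(0.448,4.000)
cell (1,2): code 0110 → (1.000,2.380)–(2.000,2.124)
cell (1,4): code 1001 → (2.000,4.901)–(1.000,4.645)
cell (2,2): code 0110 → (2.000,2.124)–(3.000,2.808)
cell (2,4): code 1001 → (3.000,4.216)–(2.000,4.901)
cell (3,2): code 0010 → (3.000,2.808)–(3.150,3.000)
cell (3,3): code 0011 → (3.150,3.000)–(3.166,4.000)
cell (3,4): code 0001 → (3.166,4.000)–(3.000,4.216)
total: 10 segments, chained into 1 closed loop(s), length Σ = 8.675473

segments=10 loops=1 length=8.675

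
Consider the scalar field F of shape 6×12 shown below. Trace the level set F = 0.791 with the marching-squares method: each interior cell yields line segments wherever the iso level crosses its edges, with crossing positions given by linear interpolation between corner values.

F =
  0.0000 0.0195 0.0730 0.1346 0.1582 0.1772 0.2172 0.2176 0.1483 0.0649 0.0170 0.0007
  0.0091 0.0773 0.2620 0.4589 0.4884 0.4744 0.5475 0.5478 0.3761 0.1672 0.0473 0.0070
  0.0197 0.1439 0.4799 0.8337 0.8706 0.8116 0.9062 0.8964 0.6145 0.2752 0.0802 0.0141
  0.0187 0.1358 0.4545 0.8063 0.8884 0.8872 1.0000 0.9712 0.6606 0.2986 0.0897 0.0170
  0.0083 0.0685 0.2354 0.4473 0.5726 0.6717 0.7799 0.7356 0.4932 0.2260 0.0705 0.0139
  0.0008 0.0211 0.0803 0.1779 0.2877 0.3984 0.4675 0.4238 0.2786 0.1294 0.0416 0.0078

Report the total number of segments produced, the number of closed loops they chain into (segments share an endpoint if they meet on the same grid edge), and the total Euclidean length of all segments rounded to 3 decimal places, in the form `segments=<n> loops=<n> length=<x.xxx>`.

segments=14 loops=1 length=11.921

cell (1,2): code 0100 → (1.886,3.000)–(2.000,2.879)
cell (1,3): code 1100 → (1.792,4.000)–(1.886,3.000)
cell (1,4): code 1100 → (1.939,5.000)–(1.792,4.000)
cell (1,5): code 1100 → (1.679,6.000)–(1.939,5.000)
cell (1,6): code 1100 → (1.698,7.000)–(1.679,6.000)
cell (1,7): code 1000 → (2.000,7.374)–(1.698,7.000)
cell (2,2): code 0110 → (2.000,2.879)–(3.000,2.957)
cell (2,7): code 1001 → (3.000,7.580)–(2.000,7.374)
cell (3,2): code 0010 → (3.000,2.957)–(3.043,3.000)
cell (3,3): code 0011 → (3.043,3.000)–(3.308,4.000)
cell (3,4): code 0011 → (3.308,4.000)–(3.446,5.000)
cell (3,5): code 0011 → (3.446,5.000)–(3.950,6.000)
cell (3,6): code 0011 → (3.950,6.000)–(3.765,7.000)
cell (3,7): code 0001 → (3.765,7.000)–(3.000,7.580)
total: 14 segments, chained into 1 closed loop(s), length Σ = 11.920953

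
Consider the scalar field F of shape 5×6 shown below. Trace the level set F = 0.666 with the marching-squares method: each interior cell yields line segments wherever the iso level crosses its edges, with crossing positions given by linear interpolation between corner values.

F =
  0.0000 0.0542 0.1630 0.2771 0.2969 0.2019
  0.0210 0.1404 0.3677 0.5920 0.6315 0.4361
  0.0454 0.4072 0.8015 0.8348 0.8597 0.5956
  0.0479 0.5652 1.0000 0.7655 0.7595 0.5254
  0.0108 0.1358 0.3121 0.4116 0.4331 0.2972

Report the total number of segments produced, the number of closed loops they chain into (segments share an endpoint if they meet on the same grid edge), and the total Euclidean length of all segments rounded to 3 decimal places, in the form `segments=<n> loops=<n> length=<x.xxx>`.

cell (1,1): code 0100 → (1.688,2.000)–(2.000,1.656)
cell (1,2): code 1100 → (1.305,3.000)–(1.688,2.000)
cell (1,3): code 1100 → (1.151,4.000)–(1.305,3.000)
cell (1,4): code 1000 → (2.000,4.733)–(1.151,4.000)
cell (2,1): code 0110 → (2.000,1.656)–(3.000,1.232)
cell (2,4): code 1001 → (3.000,4.399)–(2.000,4.733)
cell (3,1): code 0010 → (3.000,1.232)–(3.486,2.000)
cell (3,2): code 0011 → (3.486,2.000)–(3.281,3.000)
cell (3,3): code 0011 → (3.281,3.000)–(3.286,4.000)
cell (3,4): code 0001 → (3.286,4.000)–(3.000,4.399)
total: 10 segments, chained into 1 closed loop(s), length Σ = 9.230336

segments=10 loops=1 length=9.230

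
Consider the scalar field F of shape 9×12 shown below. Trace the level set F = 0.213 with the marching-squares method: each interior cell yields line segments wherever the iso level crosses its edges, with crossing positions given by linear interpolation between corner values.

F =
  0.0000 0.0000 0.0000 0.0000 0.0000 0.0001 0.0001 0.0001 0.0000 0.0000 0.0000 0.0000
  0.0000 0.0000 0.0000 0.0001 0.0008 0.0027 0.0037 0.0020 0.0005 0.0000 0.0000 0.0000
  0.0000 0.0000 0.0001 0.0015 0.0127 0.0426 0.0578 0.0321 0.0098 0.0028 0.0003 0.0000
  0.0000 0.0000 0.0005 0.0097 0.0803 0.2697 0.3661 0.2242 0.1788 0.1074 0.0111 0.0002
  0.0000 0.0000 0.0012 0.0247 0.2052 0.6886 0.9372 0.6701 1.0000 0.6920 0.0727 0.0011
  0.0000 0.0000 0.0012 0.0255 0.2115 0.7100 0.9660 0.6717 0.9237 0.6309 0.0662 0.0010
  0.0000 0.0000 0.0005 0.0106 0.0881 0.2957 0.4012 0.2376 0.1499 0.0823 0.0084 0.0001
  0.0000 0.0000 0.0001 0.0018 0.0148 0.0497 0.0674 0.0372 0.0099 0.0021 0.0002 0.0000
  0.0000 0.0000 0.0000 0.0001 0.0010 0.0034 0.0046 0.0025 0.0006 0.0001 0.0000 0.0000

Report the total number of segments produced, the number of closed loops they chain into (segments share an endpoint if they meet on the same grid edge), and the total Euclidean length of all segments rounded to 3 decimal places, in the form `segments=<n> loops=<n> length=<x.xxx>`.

cell (2,4): code 0100 → (2.750,5.000)–(3.000,4.701)
cell (2,5): code 1100 → (2.503,6.000)–(2.750,5.000)
cell (2,6): code 1100 → (2.942,7.000)–(2.503,6.000)
cell (2,7): code 1000 → (3.000,7.247)–(2.942,7.000)
cell (3,4): code 0110 → (3.000,4.701)–(4.000,4.016)
cell (3,7): code 1101 → (3.042,8.000)–(3.000,7.247)
cell (3,8): code 1100 → (3.181,9.000)–(3.042,8.000)
cell (3,9): code 1000 → (4.000,9.773)–(3.181,9.000)
cell (4,4): code 0110 → (4.000,4.016)–(5.000,4.003)
cell (4,9): code 1001 → (5.000,9.740)–(4.000,9.773)
cell (5,4): code 0110 → (5.000,4.003)–(6.000,4.602)
cell (5,7): code 1011 → (6.000,7.281)–(5.918,8.000)
cell (5,8): code 0011 → (5.918,8.000)–(5.762,9.000)
cell (5,9): code 0001 → (5.762,9.000)–(5.000,9.740)
cell (6,4): code 0010 → (6.000,4.602)–(6.336,5.000)
cell (6,5): code 0011 → (6.336,5.000)–(6.564,6.000)
cell (6,6): code 0011 → (6.564,6.000)–(6.123,7.000)
cell (6,7): code 0001 → (6.123,7.000)–(6.000,7.281)
total: 18 segments, chained into 1 closed loop(s), length Σ = 15.778281

segments=18 loops=1 length=15.778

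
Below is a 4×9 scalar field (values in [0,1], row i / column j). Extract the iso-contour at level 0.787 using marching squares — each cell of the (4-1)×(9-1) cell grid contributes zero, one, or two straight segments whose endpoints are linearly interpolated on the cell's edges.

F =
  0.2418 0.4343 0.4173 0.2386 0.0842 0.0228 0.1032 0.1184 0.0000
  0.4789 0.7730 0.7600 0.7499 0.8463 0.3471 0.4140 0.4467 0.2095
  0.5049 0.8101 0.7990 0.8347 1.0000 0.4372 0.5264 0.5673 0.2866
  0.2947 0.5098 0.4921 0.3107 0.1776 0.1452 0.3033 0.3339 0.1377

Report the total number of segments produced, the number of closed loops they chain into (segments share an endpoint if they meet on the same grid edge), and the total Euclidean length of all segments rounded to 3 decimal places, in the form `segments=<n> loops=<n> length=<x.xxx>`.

cell (0,3): code 0100 → (0.922,4.000)–(1.000,3.385)
cell (0,4): code 1000 → (1.000,4.119)–(0.922,4.000)
cell (1,0): code 0100 → (1.377,1.000)–(2.000,0.924)
cell (1,1): code 1100 → (1.692,2.000)–(1.377,1.000)
cell (1,2): code 1100 → (1.438,3.000)–(1.692,2.000)
cell (1,3): code 1110 → (1.000,3.385)–(1.438,3.000)
cell (1,4): code 1001 → (2.000,4.378)–(1.000,4.119)
cell (2,0): code 0010 → (2.000,0.924)–(2.077,1.000)
cell (2,1): code 0011 → (2.077,1.000)–(2.039,2.000)
cell (2,2): code 0011 → (2.039,2.000)–(2.091,3.000)
cell (2,3): code 0011 → (2.091,3.000)–(2.259,4.000)
cell (2,4): code 0001 → (2.259,4.000)–(2.000,4.378)
total: 12 segments, chained into 1 closed loop(s), length Σ = 8.668092

segments=12 loops=1 length=8.668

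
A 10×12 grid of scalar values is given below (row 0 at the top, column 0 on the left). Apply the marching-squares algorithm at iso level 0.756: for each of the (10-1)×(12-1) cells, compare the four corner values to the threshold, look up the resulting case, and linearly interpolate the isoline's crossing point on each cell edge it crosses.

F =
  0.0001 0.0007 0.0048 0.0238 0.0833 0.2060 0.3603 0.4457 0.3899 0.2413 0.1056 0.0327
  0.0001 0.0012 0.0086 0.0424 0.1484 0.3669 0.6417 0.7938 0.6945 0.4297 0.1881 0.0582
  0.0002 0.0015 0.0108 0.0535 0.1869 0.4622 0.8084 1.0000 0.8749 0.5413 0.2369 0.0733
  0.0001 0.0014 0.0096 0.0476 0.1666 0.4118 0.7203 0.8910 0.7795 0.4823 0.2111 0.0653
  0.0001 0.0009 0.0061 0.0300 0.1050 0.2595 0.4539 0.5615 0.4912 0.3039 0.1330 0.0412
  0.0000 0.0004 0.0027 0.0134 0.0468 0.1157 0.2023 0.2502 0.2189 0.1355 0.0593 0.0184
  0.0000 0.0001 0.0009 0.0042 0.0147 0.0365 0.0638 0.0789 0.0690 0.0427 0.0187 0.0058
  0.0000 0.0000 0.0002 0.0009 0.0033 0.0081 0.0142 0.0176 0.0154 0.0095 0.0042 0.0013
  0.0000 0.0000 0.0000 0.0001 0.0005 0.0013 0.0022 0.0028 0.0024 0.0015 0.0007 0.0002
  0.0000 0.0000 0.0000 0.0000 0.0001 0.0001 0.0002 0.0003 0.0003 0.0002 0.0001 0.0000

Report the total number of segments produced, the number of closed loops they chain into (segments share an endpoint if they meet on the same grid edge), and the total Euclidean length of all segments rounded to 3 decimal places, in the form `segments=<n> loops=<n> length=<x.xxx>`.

segments=12 loops=1 length=7.654

cell (0,6): code 0100 → (0.891,7.000)–(1.000,6.751)
cell (0,7): code 1000 → (1.000,7.381)–(0.891,7.000)
cell (1,5): code 0100 → (1.686,6.000)–(2.000,5.849)
cell (1,6): code 1110 → (1.000,6.751)–(1.686,6.000)
cell (1,7): code 1101 → (1.341,8.000)–(1.000,7.381)
cell (1,8): code 1000 → (2.000,8.356)–(1.341,8.000)
cell (2,5): code 0010 → (2.000,5.849)–(2.595,6.000)
cell (2,6): code 0111 → (2.595,6.000)–(3.000,6.209)
cell (2,8): code 1001 → (3.000,8.079)–(2.000,8.356)
cell (3,6): code 0010 → (3.000,6.209)–(3.410,7.000)
cell (3,7): code 0011 → (3.410,7.000)–(3.082,8.000)
cell (3,8): code 0001 → (3.082,8.000)–(3.000,8.079)
total: 12 segments, chained into 1 closed loop(s), length Σ = 7.653688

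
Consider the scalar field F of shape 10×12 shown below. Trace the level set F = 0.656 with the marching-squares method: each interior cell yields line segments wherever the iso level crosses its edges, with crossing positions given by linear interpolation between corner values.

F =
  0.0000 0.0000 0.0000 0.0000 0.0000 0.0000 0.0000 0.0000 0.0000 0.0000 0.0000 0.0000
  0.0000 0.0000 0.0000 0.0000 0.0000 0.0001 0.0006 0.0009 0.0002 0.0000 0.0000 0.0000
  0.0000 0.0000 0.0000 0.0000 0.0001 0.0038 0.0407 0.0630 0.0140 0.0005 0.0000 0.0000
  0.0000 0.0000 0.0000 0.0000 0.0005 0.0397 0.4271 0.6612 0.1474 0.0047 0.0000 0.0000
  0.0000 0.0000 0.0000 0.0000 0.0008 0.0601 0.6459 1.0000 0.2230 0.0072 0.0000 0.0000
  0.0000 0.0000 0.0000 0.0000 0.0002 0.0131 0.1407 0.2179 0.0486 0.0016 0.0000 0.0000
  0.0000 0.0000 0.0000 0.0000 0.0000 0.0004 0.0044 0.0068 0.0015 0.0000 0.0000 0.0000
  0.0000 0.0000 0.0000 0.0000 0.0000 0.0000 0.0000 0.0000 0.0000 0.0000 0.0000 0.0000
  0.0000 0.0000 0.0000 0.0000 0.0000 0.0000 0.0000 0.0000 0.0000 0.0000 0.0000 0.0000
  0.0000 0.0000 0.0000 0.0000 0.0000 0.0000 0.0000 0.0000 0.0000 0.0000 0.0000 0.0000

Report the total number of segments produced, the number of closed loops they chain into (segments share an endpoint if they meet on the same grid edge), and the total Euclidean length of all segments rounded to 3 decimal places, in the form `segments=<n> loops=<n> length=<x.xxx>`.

cell (2,6): code 0100 → (2.991,7.000)–(3.000,6.978)
cell (2,7): code 1000 → (3.000,7.010)–(2.991,7.000)
cell (3,6): code 0110 → (3.000,6.978)–(4.000,6.029)
cell (3,7): code 1001 → (4.000,7.443)–(3.000,7.010)
cell (4,6): code 0010 → (4.000,6.029)–(4.440,7.000)
cell (4,7): code 0001 → (4.440,7.000)–(4.000,7.443)
total: 6 segments, chained into 1 closed loop(s), length Σ = 4.196047

segments=6 loops=1 length=4.196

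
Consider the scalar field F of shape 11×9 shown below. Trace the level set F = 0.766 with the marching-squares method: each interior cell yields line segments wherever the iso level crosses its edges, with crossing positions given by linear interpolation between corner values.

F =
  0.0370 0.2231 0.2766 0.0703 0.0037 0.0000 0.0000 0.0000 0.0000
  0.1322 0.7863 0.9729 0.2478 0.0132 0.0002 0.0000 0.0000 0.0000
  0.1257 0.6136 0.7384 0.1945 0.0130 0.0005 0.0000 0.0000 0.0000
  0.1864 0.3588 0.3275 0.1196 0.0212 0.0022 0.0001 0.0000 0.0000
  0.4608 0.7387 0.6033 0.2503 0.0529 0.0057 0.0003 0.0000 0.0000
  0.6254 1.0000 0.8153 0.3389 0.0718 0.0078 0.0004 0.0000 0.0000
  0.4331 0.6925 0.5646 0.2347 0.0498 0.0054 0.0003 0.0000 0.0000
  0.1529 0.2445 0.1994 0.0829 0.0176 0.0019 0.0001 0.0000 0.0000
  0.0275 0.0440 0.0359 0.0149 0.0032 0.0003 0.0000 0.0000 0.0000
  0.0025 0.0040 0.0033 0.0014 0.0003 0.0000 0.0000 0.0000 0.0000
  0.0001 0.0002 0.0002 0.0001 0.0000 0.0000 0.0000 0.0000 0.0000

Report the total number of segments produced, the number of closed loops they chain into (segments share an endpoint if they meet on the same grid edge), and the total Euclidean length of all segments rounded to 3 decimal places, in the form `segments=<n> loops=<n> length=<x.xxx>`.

segments=12 loops=2 length=8.702

cell (0,0): code 0100 → (0.964,1.000)–(1.000,0.969)
cell (0,1): code 1100 → (0.703,2.000)–(0.964,1.000)
cell (0,2): code 1000 → (1.000,2.285)–(0.703,2.000)
cell (1,0): code 0010 → (1.000,0.969)–(1.118,1.000)
cell (1,1): code 0011 → (1.118,1.000)–(1.882,2.000)
cell (1,2): code 0001 → (1.882,2.000)–(1.000,2.285)
cell (4,0): code 0100 → (4.104,1.000)–(5.000,0.375)
cell (4,1): code 1100 → (4.767,2.000)–(4.104,1.000)
cell (4,2): code 1000 → (5.000,2.103)–(4.767,2.000)
cell (5,0): code 0010 → (5.000,0.375)–(5.761,1.000)
cell (5,1): code 0011 → (5.761,1.000)–(5.197,2.000)
cell (5,2): code 0001 → (5.197,2.000)–(5.000,2.103)
total: 12 segments, chained into 2 closed loop(s), length Σ = 8.702019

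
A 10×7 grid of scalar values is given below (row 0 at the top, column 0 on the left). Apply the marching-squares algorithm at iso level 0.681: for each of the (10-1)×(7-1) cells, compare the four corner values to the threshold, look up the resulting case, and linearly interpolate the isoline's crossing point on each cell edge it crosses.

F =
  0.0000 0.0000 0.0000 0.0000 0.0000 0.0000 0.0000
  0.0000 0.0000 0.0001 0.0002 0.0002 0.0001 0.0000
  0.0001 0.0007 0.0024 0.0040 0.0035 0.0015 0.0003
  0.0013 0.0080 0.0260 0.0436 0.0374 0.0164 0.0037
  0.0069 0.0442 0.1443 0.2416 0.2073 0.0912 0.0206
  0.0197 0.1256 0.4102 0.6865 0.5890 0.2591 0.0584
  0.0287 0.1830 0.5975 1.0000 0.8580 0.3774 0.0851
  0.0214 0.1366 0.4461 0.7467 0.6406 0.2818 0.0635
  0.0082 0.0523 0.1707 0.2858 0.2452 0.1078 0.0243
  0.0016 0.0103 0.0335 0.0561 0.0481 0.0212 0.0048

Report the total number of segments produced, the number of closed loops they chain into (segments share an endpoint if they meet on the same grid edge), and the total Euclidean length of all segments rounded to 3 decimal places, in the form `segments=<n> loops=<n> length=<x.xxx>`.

segments=10 loops=1 length=6.469

cell (4,2): code 0100 → (4.988,3.000)–(5.000,2.980)
cell (4,3): code 1000 → (5.000,3.056)–(4.988,3.000)
cell (5,2): code 0110 → (5.000,2.980)–(6.000,2.207)
cell (5,3): code 1101 → (5.342,4.000)–(5.000,3.056)
cell (5,4): code 1000 → (6.000,4.368)–(5.342,4.000)
cell (6,2): code 0110 → (6.000,2.207)–(7.000,2.781)
cell (6,3): code 1011 → (7.000,3.619)–(6.814,4.000)
cell (6,4): code 0001 → (6.814,4.000)–(6.000,4.368)
cell (7,2): code 0010 → (7.000,2.781)–(7.143,3.000)
cell (7,3): code 0001 → (7.143,3.000)–(7.000,3.619)
total: 10 segments, chained into 1 closed loop(s), length Σ = 6.469279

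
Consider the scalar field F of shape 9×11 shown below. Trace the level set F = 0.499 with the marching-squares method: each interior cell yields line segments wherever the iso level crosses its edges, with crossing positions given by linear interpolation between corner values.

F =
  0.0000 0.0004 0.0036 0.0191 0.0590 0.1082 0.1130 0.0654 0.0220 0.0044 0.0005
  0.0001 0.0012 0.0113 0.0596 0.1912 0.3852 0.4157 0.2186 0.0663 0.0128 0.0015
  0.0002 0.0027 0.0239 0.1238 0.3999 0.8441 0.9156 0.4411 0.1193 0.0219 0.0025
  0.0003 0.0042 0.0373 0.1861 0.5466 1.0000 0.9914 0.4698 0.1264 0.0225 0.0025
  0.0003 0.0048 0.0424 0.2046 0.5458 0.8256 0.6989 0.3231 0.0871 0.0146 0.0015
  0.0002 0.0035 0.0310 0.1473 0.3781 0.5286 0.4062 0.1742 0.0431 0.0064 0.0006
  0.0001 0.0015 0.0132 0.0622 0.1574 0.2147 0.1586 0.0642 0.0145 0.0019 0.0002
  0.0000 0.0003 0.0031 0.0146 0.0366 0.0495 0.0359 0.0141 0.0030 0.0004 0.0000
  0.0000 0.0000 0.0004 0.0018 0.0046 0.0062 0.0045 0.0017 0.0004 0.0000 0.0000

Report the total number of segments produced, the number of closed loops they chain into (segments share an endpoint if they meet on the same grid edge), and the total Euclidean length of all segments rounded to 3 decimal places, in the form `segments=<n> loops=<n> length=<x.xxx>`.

segments=14 loops=1 length=10.996

cell (1,4): code 0100 → (1.248,5.000)–(2.000,4.223)
cell (1,5): code 1100 → (1.167,6.000)–(1.248,5.000)
cell (1,6): code 1000 → (2.000,6.878)–(1.167,6.000)
cell (2,3): code 0100 → (2.676,4.000)–(3.000,3.868)
cell (2,4): code 1110 → (2.000,4.223)–(2.676,4.000)
cell (2,6): code 1001 → (3.000,6.944)–(2.000,6.878)
cell (3,3): code 0110 → (3.000,3.868)–(4.000,3.863)
cell (3,6): code 1001 → (4.000,6.532)–(3.000,6.944)
cell (4,3): code 0010 → (4.000,3.863)–(4.279,4.000)
cell (4,4): code 0111 → (4.279,4.000)–(5.000,4.803)
cell (4,5): code 1011 → (5.000,5.242)–(4.683,6.000)
cell (4,6): code 0001 → (4.683,6.000)–(4.000,6.532)
cell (5,4): code 0010 → (5.000,4.803)–(5.094,5.000)
cell (5,5): code 0001 → (5.094,5.000)–(5.000,5.242)
total: 14 segments, chained into 1 closed loop(s), length Σ = 10.996038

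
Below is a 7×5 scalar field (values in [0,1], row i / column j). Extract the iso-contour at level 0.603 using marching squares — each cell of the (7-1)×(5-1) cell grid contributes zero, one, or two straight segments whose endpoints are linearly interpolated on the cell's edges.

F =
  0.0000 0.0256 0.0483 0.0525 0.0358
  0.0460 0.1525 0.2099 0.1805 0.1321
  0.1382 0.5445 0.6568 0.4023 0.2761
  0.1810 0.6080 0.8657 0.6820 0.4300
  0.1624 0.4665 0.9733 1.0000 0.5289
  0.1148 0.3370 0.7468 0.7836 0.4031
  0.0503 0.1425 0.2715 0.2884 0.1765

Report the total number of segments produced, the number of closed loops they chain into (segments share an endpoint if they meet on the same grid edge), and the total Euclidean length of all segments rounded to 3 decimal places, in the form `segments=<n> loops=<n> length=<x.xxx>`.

segments=14 loops=1 length=9.733

cell (1,1): code 0100 → (1.880,2.000)–(2.000,1.521)
cell (1,2): code 1000 → (2.000,2.211)–(1.880,2.000)
cell (2,0): code 0100 → (2.921,1.000)–(3.000,0.988)
cell (2,1): code 1110 → (2.000,1.521)–(2.921,1.000)
cell (2,2): code 1101 → (2.718,3.000)–(2.000,2.211)
cell (2,3): code 1000 → (3.000,3.313)–(2.718,3.000)
cell (3,0): code 0010 → (3.000,0.988)–(3.035,1.000)
cell (3,1): code 0111 → (3.035,1.000)–(4.000,1.269)
cell (3,3): code 1001 → (4.000,3.843)–(3.000,3.313)
cell (4,1): code 0110 → (4.000,1.269)–(5.000,1.649)
cell (4,3): code 1001 → (5.000,3.475)–(4.000,3.843)
cell (5,1): code 0010 → (5.000,1.649)–(5.303,2.000)
cell (5,2): code 0011 → (5.303,2.000)–(5.365,3.000)
cell (5,3): code 0001 → (5.365,3.000)–(5.000,3.475)
total: 14 segments, chained into 1 closed loop(s), length Σ = 9.732624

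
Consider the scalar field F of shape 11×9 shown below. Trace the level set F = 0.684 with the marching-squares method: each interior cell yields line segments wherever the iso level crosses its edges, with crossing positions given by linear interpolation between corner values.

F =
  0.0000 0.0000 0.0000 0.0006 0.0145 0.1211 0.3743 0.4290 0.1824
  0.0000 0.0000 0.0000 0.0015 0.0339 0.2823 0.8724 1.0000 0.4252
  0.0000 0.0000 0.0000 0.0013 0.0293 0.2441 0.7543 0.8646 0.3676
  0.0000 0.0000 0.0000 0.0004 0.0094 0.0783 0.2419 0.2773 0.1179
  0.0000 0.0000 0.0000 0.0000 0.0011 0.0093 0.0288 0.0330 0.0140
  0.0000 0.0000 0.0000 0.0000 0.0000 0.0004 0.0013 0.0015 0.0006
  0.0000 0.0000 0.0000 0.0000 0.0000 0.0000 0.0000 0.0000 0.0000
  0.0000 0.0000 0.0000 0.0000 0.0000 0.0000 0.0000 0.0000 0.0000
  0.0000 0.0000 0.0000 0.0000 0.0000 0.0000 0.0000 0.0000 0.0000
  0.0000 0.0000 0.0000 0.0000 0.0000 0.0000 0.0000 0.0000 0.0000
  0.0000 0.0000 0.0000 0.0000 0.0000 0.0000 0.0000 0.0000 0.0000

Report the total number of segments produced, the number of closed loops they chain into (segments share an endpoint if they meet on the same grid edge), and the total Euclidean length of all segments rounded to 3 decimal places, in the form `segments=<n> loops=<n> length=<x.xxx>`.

segments=8 loops=1 length=6.009

cell (0,5): code 0100 → (0.622,6.000)–(1.000,5.681)
cell (0,6): code 1100 → (0.447,7.000)–(0.622,6.000)
cell (0,7): code 1000 → (1.000,7.550)–(0.447,7.000)
cell (1,5): code 0110 → (1.000,5.681)–(2.000,5.862)
cell (1,7): code 1001 → (2.000,7.363)–(1.000,7.550)
cell (2,5): code 0010 → (2.000,5.862)–(2.137,6.000)
cell (2,6): code 0011 → (2.137,6.000)–(2.308,7.000)
cell (2,7): code 0001 → (2.308,7.000)–(2.000,7.363)
total: 8 segments, chained into 1 closed loop(s), length Σ = 6.008693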